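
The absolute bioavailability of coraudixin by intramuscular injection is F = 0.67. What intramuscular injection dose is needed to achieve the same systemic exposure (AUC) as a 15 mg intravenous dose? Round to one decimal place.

D_intramuscular = 22.4 mg

For equal systemic exposure: F × D_ev = D_iv
D_ev = D_iv / F = 15 / 0.67 = 22.3881 mg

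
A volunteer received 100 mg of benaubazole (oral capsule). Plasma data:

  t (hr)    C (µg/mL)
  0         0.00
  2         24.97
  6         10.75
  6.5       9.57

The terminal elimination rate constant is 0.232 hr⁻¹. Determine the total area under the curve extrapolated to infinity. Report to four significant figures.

Trapezoidal AUC_0→6.5:
  [0→2]: (0.00+24.97)/2 × 2 = 24.97
  [2→6]: (24.97+10.75)/2 × 4 = 71.44
  [6→6.5]: (10.75+9.57)/2 × 0.5 = 5.08
  Sum = 101.49 µg/mL·hr
Extrapolated tail: C_last / k_e = 9.57 / 0.232 = 41.250
AUC_0→∞ = 101.49 + 41.250 = 142.74 µg/mL·hr

AUC = 142.7 µg/mL·hr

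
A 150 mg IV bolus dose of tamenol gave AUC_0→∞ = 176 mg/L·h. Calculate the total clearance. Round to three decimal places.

CL = 0.852 L/h

CL = Dose_iv / AUC_0→∞
   = 150 / 176 = 0.852273 L/h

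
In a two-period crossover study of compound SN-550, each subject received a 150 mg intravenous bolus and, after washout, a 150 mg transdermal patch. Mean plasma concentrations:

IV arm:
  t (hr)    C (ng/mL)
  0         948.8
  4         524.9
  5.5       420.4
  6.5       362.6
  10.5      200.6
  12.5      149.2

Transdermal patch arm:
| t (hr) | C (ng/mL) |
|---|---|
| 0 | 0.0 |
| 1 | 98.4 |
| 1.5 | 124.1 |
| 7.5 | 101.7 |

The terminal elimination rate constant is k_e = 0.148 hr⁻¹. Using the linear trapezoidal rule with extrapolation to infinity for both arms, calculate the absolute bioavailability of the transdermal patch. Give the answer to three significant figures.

F = 0.225

Trapezoidal AUC_0→12.5 (IV):
  [0→4]: (948.8+524.9)/2 × 4 = 2947.4
  [4→5.5]: (524.9+420.4)/2 × 1.5 = 708.975
  [5.5→6.5]: (420.4+362.6)/2 × 1 = 391.5
  [6.5→10.5]: (362.6+200.6)/2 × 4 = 1126.4
  [10.5→12.5]: (200.6+149.2)/2 × 2 = 349.8
  Sum = 5524.075 ng/mL·hr
IV tail: 149.2/0.148 = 1008.108; AUC_iv,0→∞ = 5524.075 + 1008.108 = 6532.183 ng/mL·hr
Trapezoidal AUC_0→7.5 (transdermal patch):
  [0→1]: (0.0+98.4)/2 × 1 = 49.2
  [1→1.5]: (98.4+124.1)/2 × 0.5 = 55.625
  [1.5→7.5]: (124.1+101.7)/2 × 6 = 677.4
  Sum = 782.225 ng/mL·hr
transdermal patch tail: 101.7/0.148 = 687.162; AUC_ev,0→∞ = 782.225 + 687.162 = 1469.387 ng/mL·hr
F = (AUC_ev/D_ev)/(AUC_iv/D_iv) = (1469.387/150)/(6532.183/150) = 9.79591/43.5479 = 0.2249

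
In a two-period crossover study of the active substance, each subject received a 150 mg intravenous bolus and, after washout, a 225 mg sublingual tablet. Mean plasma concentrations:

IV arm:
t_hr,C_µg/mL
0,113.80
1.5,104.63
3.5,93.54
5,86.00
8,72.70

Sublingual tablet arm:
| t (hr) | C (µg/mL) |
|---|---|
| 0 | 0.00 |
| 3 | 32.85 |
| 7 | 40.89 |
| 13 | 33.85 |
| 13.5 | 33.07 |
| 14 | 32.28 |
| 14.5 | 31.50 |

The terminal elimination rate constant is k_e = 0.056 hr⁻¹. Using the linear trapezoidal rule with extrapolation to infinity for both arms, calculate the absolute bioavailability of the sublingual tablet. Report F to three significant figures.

F = 0.339

Trapezoidal AUC_0→8 (IV):
  [0→1.5]: (113.80+104.63)/2 × 1.5 = 163.8225
  [1.5→3.5]: (104.63+93.54)/2 × 2 = 198.17
  [3.5→5]: (93.54+86.00)/2 × 1.5 = 134.655
  [5→8]: (86.00+72.70)/2 × 3 = 238.05
  Sum = 734.6975 µg/mL·hr
IV tail: 72.70/0.056 = 1298.214; AUC_iv,0→∞ = 734.6975 + 1298.214 = 2032.9115 µg/mL·hr
Trapezoidal AUC_0→14.5 (sublingual tablet):
  [0→3]: (0.00+32.85)/2 × 3 = 49.275
  [3→7]: (32.85+40.89)/2 × 4 = 147.48
  [7→13]: (40.89+33.85)/2 × 6 = 224.22
  [13→13.5]: (33.85+33.07)/2 × 0.5 = 16.73
  [13.5→14]: (33.07+32.28)/2 × 0.5 = 16.3375
  [14→14.5]: (32.28+31.50)/2 × 0.5 = 15.945
  Sum = 469.9875 µg/mL·hr
sublingual tablet tail: 31.50/0.056 = 562.500; AUC_ev,0→∞ = 469.9875 + 562.500 = 1032.4875 µg/mL·hr
F = (AUC_ev/D_ev)/(AUC_iv/D_iv) = (1032.4875/225)/(2032.9115/150) = 4.58883/13.5527 = 0.3386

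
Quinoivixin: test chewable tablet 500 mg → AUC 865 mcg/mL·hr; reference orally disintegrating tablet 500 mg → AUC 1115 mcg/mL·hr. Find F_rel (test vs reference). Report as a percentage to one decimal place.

F_rel = 77.6%

F_rel = (AUC_test/D_test) / (AUC_ref/D_ref)
      = (865/500) / (1115/500)
      = 1.73 / 2.23 = 0.7758 = 77.58%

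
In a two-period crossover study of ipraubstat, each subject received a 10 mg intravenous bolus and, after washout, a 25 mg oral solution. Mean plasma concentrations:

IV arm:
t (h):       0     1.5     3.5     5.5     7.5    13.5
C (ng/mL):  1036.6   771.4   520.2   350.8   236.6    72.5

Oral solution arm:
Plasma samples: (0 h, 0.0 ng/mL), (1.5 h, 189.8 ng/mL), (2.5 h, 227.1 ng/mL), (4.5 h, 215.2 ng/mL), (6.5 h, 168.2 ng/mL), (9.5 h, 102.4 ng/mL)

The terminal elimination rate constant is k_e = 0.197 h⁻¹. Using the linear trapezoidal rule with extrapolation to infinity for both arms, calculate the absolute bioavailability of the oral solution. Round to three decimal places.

F = 0.156

Trapezoidal AUC_0→13.5 (IV):
  [0→1.5]: (1036.6+771.4)/2 × 1.5 = 1356.0
  [1.5→3.5]: (771.4+520.2)/2 × 2 = 1291.6
  [3.5→5.5]: (520.2+350.8)/2 × 2 = 871.0
  [5.5→7.5]: (350.8+236.6)/2 × 2 = 587.4
  [7.5→13.5]: (236.6+72.5)/2 × 6 = 927.3
  Sum = 5033.3 ng/mL·h
IV tail: 72.5/0.197 = 368.020; AUC_iv,0→∞ = 5033.3 + 368.020 = 5401.32 ng/mL·h
Trapezoidal AUC_0→9.5 (oral solution):
  [0→1.5]: (0.0+189.8)/2 × 1.5 = 142.35
  [1.5→2.5]: (189.8+227.1)/2 × 1 = 208.45
  [2.5→4.5]: (227.1+215.2)/2 × 2 = 442.3
  [4.5→6.5]: (215.2+168.2)/2 × 2 = 383.4
  [6.5→9.5]: (168.2+102.4)/2 × 3 = 405.9
  Sum = 1582.4 ng/mL·h
oral solution tail: 102.4/0.197 = 519.797; AUC_ev,0→∞ = 1582.4 + 519.797 = 2102.197 ng/mL·h
F = (AUC_ev/D_ev)/(AUC_iv/D_iv) = (2102.197/25)/(5401.32/10) = 84.08788/540.132 = 0.1557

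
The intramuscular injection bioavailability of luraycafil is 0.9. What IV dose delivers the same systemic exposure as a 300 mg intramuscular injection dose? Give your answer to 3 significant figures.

Systemic exposure from an extravascular dose = F × D_ev, so the equivalent IV dose is F × D_ev.
D_iv = F × D_ev = 0.9 × 300 = 270 mg

D_iv = 270 mg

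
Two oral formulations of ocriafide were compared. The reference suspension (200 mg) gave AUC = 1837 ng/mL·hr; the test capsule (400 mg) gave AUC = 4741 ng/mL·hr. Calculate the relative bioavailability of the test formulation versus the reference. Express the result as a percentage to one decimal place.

F_rel = 129.0%

F_rel = (AUC_test/D_test) / (AUC_ref/D_ref)
      = (4741/400) / (1837/200)
      = 11.8525 / 9.185 = 1.2904 = 129.04%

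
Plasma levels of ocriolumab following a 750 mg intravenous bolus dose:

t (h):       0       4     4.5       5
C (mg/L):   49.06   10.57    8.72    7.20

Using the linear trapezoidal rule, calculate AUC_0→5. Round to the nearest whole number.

Trapezoidal AUC_0→5:
  [0→4]: (49.06+10.57)/2 × 4 = 119.26
  [4→4.5]: (10.57+8.72)/2 × 0.5 = 4.8225
  [4.5→5]: (8.72+7.20)/2 × 0.5 = 3.98
  Sum = 128.0625 mg/L·h

AUC = 128 mg/L·h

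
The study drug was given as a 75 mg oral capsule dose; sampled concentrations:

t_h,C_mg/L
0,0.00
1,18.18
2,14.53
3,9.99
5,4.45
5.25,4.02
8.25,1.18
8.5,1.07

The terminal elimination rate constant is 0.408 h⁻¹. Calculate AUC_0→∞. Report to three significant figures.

Trapezoidal AUC_0→8.5:
  [0→1]: (0.00+18.18)/2 × 1 = 9.09
  [1→2]: (18.18+14.53)/2 × 1 = 16.355
  [2→3]: (14.53+9.99)/2 × 1 = 12.26
  [3→5]: (9.99+4.45)/2 × 2 = 14.44
  [5→5.25]: (4.45+4.02)/2 × 0.25 = 1.05875
  [5.25→8.25]: (4.02+1.18)/2 × 3 = 7.8
  [8.25→8.5]: (1.18+1.07)/2 × 0.25 = 0.28125
  Sum = 61.285 mg/L·h
Extrapolated tail: C_last / k_e = 1.07 / 0.408 = 2.623
AUC_0→∞ = 61.285 + 2.623 = 63.908 mg/L·h

AUC = 63.9 mg/L·h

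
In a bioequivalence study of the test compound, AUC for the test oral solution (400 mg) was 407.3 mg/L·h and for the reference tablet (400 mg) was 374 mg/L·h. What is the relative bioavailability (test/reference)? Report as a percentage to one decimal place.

F_rel = (AUC_test/D_test) / (AUC_ref/D_ref)
      = (407.3/400) / (374/400)
      = 1.01825 / 0.935 = 1.0890 = 108.90%

F_rel = 108.9%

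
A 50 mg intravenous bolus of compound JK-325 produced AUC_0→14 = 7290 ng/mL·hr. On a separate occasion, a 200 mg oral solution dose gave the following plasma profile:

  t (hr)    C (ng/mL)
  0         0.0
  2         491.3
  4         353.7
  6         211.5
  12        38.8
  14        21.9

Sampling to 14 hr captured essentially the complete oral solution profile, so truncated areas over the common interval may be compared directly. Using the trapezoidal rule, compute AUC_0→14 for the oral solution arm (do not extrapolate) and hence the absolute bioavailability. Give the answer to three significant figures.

F = 0.0930

Trapezoidal AUC_0→14 (oral solution):
  [0→2]: (0.0+491.3)/2 × 2 = 491.3
  [2→4]: (491.3+353.7)/2 × 2 = 845.0
  [4→6]: (353.7+211.5)/2 × 2 = 565.2
  [6→12]: (211.5+38.8)/2 × 6 = 750.9
  [12→14]: (38.8+21.9)/2 × 2 = 60.7
  Sum = 2713.1 ng/mL·hr
F = (AUC_ev/D_ev)/(AUC_iv/D_iv) = (2713.1/200)/(7290/50) = 13.5655/145.8 = 0.0930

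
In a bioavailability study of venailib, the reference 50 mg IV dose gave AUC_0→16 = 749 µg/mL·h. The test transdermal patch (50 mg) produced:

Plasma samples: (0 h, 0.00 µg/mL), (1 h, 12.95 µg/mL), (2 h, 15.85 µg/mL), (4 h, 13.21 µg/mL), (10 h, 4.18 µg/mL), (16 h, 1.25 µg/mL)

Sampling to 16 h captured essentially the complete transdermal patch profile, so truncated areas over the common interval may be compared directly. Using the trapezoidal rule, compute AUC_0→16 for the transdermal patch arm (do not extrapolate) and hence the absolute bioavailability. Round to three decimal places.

F = 0.158

Trapezoidal AUC_0→16 (transdermal patch):
  [0→1]: (0.00+12.95)/2 × 1 = 6.475
  [1→2]: (12.95+15.85)/2 × 1 = 14.4
  [2→4]: (15.85+13.21)/2 × 2 = 29.06
  [4→10]: (13.21+4.18)/2 × 6 = 52.17
  [10→16]: (4.18+1.25)/2 × 6 = 16.29
  Sum = 118.395 µg/mL·h
F = (AUC_ev/D_ev)/(AUC_iv/D_iv) = (118.395/50)/(749/50) = 2.3679/14.98 = 0.1581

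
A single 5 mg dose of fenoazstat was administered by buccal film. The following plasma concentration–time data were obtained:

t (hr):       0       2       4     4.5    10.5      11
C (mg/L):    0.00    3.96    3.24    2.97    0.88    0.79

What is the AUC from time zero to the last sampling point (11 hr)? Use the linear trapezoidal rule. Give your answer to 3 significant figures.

AUC = 24.7 mg/L·hr

Trapezoidal AUC_0→11:
  [0→2]: (0.00+3.96)/2 × 2 = 3.96
  [2→4]: (3.96+3.24)/2 × 2 = 7.2
  [4→4.5]: (3.24+2.97)/2 × 0.5 = 1.5525
  [4.5→10.5]: (2.97+0.88)/2 × 6 = 11.55
  [10.5→11]: (0.88+0.79)/2 × 0.5 = 0.4175
  Sum = 24.68 mg/L·hr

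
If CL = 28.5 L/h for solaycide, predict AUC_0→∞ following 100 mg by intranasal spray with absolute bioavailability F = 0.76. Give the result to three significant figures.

AUC_0→∞ = F × Dose / CL
        = 0.76 × 100 / 28.5 = 2.66667 mg/L·h

AUC = 2.67 mg/L·h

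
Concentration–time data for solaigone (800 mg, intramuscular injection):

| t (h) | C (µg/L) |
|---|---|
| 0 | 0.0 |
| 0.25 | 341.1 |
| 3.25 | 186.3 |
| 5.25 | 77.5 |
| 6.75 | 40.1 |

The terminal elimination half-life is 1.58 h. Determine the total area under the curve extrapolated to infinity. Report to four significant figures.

AUC = 1277 µg/L·h

Trapezoidal AUC_0→6.75:
  [0→0.25]: (0.0+341.1)/2 × 0.25 = 42.6375
  [0.25→3.25]: (341.1+186.3)/2 × 3 = 791.1
  [3.25→5.25]: (186.3+77.5)/2 × 2 = 263.8
  [5.25→6.75]: (77.5+40.1)/2 × 1.5 = 88.2
  Sum = 1185.7375 µg/L·h
k_e = ln2 / t½ = 0.693147 / 1.58 = 0.4387 h^-1
Extrapolated tail: C_last / k_e = 40.1 / 0.4387 = 91.406
AUC_0→∞ = 1185.7375 + 91.406 = 1277.1435 µg/L·h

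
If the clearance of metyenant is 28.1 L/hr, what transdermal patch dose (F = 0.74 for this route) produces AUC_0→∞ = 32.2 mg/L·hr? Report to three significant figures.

Dose = 1220 mg

Dose = CL × AUC_0→∞ / F
     = 28.1 × 32.2 / 0.74 = 1222.73 mg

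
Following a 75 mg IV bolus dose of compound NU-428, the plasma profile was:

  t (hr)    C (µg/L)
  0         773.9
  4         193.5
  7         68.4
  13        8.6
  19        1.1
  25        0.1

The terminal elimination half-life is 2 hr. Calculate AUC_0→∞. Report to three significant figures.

AUC = 2590 µg/L·hr

Trapezoidal AUC_0→25:
  [0→4]: (773.9+193.5)/2 × 4 = 1934.8
  [4→7]: (193.5+68.4)/2 × 3 = 392.85
  [7→13]: (68.4+8.6)/2 × 6 = 231.0
  [13→19]: (8.6+1.1)/2 × 6 = 29.1
  [19→25]: (1.1+0.1)/2 × 6 = 3.6
  Sum = 2591.35 µg/L·hr
k_e = ln2 / t½ = 0.693147 / 2 = 0.3466 hr^-1
Extrapolated tail: C_last / k_e = 0.1 / 0.3466 = 0.289
AUC_0→∞ = 2591.35 + 0.289 = 2591.639 µg/L·hr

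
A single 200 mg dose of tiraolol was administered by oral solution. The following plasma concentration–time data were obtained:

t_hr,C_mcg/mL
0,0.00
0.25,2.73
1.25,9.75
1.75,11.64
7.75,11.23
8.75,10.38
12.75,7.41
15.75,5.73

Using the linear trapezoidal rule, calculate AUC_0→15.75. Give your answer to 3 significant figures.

AUC = 147 mcg/mL·hr

Trapezoidal AUC_0→15.75:
  [0→0.25]: (0.00+2.73)/2 × 0.25 = 0.34125
  [0.25→1.25]: (2.73+9.75)/2 × 1 = 6.24
  [1.25→1.75]: (9.75+11.64)/2 × 0.5 = 5.3475
  [1.75→7.75]: (11.64+11.23)/2 × 6 = 68.61
  [7.75→8.75]: (11.23+10.38)/2 × 1 = 10.805
  [8.75→12.75]: (10.38+7.41)/2 × 4 = 35.58
  [12.75→15.75]: (7.41+5.73)/2 × 3 = 19.71
  Sum = 146.63375 mcg/mL·hr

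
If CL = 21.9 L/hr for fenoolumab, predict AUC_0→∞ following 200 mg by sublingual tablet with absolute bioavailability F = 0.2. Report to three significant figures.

AUC_0→∞ = F × Dose / CL
        = 0.2 × 200 / 21.9 = 1.82648 mg/L·hr

AUC = 1.83 mg/L·hr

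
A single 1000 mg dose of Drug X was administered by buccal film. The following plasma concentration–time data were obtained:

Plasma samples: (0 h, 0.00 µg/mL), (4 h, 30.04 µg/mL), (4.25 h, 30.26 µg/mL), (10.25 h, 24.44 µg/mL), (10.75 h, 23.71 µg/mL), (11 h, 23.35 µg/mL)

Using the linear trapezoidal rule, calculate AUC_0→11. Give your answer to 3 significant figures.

Trapezoidal AUC_0→11:
  [0→4]: (0.00+30.04)/2 × 4 = 60.08
  [4→4.25]: (30.04+30.26)/2 × 0.25 = 7.5375
  [4.25→10.25]: (30.26+24.44)/2 × 6 = 164.1
  [10.25→10.75]: (24.44+23.71)/2 × 0.5 = 12.0375
  [10.75→11]: (23.71+23.35)/2 × 0.25 = 5.8825
  Sum = 249.6375 µg/mL·h

AUC = 250 µg/mL·h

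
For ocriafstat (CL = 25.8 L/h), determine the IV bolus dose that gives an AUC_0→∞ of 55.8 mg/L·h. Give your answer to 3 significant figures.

Dose_iv = CL × AUC_0→∞
     = 25.8 × 55.8 = 1439.64 mg

Dose = 1440 mg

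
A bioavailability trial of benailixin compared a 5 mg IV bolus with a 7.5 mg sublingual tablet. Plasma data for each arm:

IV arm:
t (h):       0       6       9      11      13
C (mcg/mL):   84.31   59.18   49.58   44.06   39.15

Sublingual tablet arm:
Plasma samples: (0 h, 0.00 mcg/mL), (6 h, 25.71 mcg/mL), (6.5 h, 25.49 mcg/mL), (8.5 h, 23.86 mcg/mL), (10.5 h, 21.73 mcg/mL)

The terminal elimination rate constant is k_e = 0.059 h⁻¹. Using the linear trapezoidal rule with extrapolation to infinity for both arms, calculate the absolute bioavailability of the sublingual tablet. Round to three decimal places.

F = 0.257

Trapezoidal AUC_0→13 (IV):
  [0→6]: (84.31+59.18)/2 × 6 = 430.47
  [6→9]: (59.18+49.58)/2 × 3 = 163.14
  [9→11]: (49.58+44.06)/2 × 2 = 93.64
  [11→13]: (44.06+39.15)/2 × 2 = 83.21
  Sum = 770.46 mcg/mL·h
IV tail: 39.15/0.059 = 663.559; AUC_iv,0→∞ = 770.46 + 663.559 = 1434.019 mcg/mL·h
Trapezoidal AUC_0→10.5 (sublingual tablet):
  [0→6]: (0.00+25.71)/2 × 6 = 77.13
  [6→6.5]: (25.71+25.49)/2 × 0.5 = 12.8
  [6.5→8.5]: (25.49+23.86)/2 × 2 = 49.35
  [8.5→10.5]: (23.86+21.73)/2 × 2 = 45.59
  Sum = 184.87 mcg/mL·h
sublingual tablet tail: 21.73/0.059 = 368.305; AUC_ev,0→∞ = 184.87 + 368.305 = 553.175 mcg/mL·h
F = (AUC_ev/D_ev)/(AUC_iv/D_iv) = (553.175/7.5)/(1434.019/5) = 73.7567/286.8038 = 0.2572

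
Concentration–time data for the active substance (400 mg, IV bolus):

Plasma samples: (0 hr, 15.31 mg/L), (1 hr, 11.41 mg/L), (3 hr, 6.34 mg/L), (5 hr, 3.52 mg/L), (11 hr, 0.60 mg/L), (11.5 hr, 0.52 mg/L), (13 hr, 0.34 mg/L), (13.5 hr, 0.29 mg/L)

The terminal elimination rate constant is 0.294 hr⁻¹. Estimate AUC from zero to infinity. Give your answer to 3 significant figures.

AUC = 55.4 mg/L·hr

Trapezoidal AUC_0→13.5:
  [0→1]: (15.31+11.41)/2 × 1 = 13.36
  [1→3]: (11.41+6.34)/2 × 2 = 17.75
  [3→5]: (6.34+3.52)/2 × 2 = 9.86
  [5→11]: (3.52+0.60)/2 × 6 = 12.36
  [11→11.5]: (0.60+0.52)/2 × 0.5 = 0.28
  [11.5→13]: (0.52+0.34)/2 × 1.5 = 0.645
  [13→13.5]: (0.34+0.29)/2 × 0.5 = 0.1575
  Sum = 54.4125 mg/L·hr
Extrapolated tail: C_last / k_e = 0.29 / 0.294 = 0.986
AUC_0→∞ = 54.4125 + 0.986 = 55.3985 mg/L·hr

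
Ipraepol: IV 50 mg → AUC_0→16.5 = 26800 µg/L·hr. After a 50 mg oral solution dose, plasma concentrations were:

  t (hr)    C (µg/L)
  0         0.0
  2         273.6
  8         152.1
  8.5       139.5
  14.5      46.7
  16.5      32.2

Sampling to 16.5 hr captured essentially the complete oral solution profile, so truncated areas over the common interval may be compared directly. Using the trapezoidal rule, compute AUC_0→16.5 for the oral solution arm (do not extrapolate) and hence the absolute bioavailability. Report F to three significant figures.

F = 0.0844

Trapezoidal AUC_0→16.5 (oral solution):
  [0→2]: (0.0+273.6)/2 × 2 = 273.6
  [2→8]: (273.6+152.1)/2 × 6 = 1277.1
  [8→8.5]: (152.1+139.5)/2 × 0.5 = 72.9
  [8.5→14.5]: (139.5+46.7)/2 × 6 = 558.6
  [14.5→16.5]: (46.7+32.2)/2 × 2 = 78.9
  Sum = 2261.1 µg/L·hr
F = (AUC_ev/D_ev)/(AUC_iv/D_iv) = (2261.1/50)/(26800/50) = 45.222/536 = 0.0844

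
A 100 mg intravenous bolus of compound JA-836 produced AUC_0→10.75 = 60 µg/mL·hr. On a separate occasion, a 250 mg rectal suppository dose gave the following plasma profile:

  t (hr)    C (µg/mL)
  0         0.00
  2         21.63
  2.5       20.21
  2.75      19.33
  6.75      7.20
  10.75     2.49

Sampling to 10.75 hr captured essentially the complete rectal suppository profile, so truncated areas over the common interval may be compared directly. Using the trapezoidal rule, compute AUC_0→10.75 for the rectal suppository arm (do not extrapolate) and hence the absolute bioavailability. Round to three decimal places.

Trapezoidal AUC_0→10.75 (rectal suppository):
  [0→2]: (0.00+21.63)/2 × 2 = 21.63
  [2→2.5]: (21.63+20.21)/2 × 0.5 = 10.46
  [2.5→2.75]: (20.21+19.33)/2 × 0.25 = 4.9425
  [2.75→6.75]: (19.33+7.20)/2 × 4 = 53.06
  [6.75→10.75]: (7.20+2.49)/2 × 4 = 19.38
  Sum = 109.4725 µg/mL·hr
F = (AUC_ev/D_ev)/(AUC_iv/D_iv) = (109.4725/250)/(60/100) = 0.43789/0.6 = 0.7298

F = 0.730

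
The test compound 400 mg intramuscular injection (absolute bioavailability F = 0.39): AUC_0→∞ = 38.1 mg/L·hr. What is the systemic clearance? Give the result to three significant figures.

CL = F × Dose / AUC_0→∞
   = 0.39 × 400 / 38.1 = 4.09449 L/hr

CL = 4.09 L/hr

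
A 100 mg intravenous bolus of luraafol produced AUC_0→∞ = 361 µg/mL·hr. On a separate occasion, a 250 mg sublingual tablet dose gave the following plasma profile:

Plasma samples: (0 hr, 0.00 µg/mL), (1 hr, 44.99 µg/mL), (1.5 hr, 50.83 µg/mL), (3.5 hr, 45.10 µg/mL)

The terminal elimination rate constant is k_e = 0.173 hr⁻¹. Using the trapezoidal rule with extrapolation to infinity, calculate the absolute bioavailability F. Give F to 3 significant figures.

F = 0.447

Trapezoidal AUC_0→3.5 (sublingual tablet):
  [0→1]: (0.00+44.99)/2 × 1 = 22.495
  [1→1.5]: (44.99+50.83)/2 × 0.5 = 23.955
  [1.5→3.5]: (50.83+45.10)/2 × 2 = 95.93
  Sum = 142.38 µg/mL·hr
Tail: C_last/k_e = 45.10/0.173 = 260.694
AUC_0→∞ (sublingual tablet) = 142.38 + 260.694 = 403.074 µg/mL·hr
F = (AUC_ev/D_ev)/(AUC_iv/D_iv) = (403.074/250)/(361/100) = 1.612296/3.61 = 0.4466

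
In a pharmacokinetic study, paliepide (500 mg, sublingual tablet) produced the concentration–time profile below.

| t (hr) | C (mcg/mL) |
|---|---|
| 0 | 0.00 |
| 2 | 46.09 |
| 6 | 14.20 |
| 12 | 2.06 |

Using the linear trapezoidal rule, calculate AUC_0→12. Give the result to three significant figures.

Trapezoidal AUC_0→12:
  [0→2]: (0.00+46.09)/2 × 2 = 46.09
  [2→6]: (46.09+14.20)/2 × 4 = 120.58
  [6→12]: (14.20+2.06)/2 × 6 = 48.78
  Sum = 215.45 mcg/mL·hr

AUC = 215 mcg/mL·hr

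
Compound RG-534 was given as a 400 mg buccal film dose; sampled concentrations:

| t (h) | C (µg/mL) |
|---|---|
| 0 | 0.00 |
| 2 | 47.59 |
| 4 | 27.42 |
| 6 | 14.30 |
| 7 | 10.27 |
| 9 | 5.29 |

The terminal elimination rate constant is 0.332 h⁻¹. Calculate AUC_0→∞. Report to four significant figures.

Trapezoidal AUC_0→9:
  [0→2]: (0.00+47.59)/2 × 2 = 47.59
  [2→4]: (47.59+27.42)/2 × 2 = 75.01
  [4→6]: (27.42+14.30)/2 × 2 = 41.72
  [6→7]: (14.30+10.27)/2 × 1 = 12.285
  [7→9]: (10.27+5.29)/2 × 2 = 15.56
  Sum = 192.165 µg/mL·h
Extrapolated tail: C_last / k_e = 5.29 / 0.332 = 15.934
AUC_0→∞ = 192.165 + 15.934 = 208.099 µg/mL·h

AUC = 208.1 µg/mL·h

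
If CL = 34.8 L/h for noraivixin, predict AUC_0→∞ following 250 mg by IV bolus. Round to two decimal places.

AUC = 7.18 mg/L·h

AUC_0→∞ = Dose_iv / CL
        = 250 / 34.8 = 7.18391 mg/L·h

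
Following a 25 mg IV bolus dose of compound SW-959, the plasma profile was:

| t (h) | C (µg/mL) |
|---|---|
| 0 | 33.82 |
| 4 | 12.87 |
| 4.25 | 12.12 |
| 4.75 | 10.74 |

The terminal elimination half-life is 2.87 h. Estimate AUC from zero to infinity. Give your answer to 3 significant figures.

Trapezoidal AUC_0→4.75:
  [0→4]: (33.82+12.87)/2 × 4 = 93.38
  [4→4.25]: (12.87+12.12)/2 × 0.25 = 3.12375
  [4.25→4.75]: (12.12+10.74)/2 × 0.5 = 5.715
  Sum = 102.21875 µg/mL·h
k_e = ln2 / t½ = 0.693147 / 2.87 = 0.2415 h^-1
Extrapolated tail: C_last / k_e = 10.74 / 0.2415 = 44.472
AUC_0→∞ = 102.21875 + 44.472 = 146.69075 µg/mL·h

AUC = 147 µg/mL·h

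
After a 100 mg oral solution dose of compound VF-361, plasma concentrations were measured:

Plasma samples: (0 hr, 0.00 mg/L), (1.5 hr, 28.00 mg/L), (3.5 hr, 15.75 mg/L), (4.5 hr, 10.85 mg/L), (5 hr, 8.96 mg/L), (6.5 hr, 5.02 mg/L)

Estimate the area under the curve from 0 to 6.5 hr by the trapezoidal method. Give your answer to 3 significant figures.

Trapezoidal AUC_0→6.5:
  [0→1.5]: (0.00+28.00)/2 × 1.5 = 21.0
  [1.5→3.5]: (28.00+15.75)/2 × 2 = 43.75
  [3.5→4.5]: (15.75+10.85)/2 × 1 = 13.3
  [4.5→5]: (10.85+8.96)/2 × 0.5 = 4.9525
  [5→6.5]: (8.96+5.02)/2 × 1.5 = 10.485
  Sum = 93.4875 mg/L·hr

AUC = 93.5 mg/L·hr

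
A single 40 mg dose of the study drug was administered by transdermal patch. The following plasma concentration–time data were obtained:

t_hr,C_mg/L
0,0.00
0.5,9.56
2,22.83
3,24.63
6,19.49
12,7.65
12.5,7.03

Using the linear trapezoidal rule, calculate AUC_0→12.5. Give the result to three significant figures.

AUC = 202 mg/L·hr

Trapezoidal AUC_0→12.5:
  [0→0.5]: (0.00+9.56)/2 × 0.5 = 2.39
  [0.5→2]: (9.56+22.83)/2 × 1.5 = 24.2925
  [2→3]: (22.83+24.63)/2 × 1 = 23.73
  [3→6]: (24.63+19.49)/2 × 3 = 66.18
  [6→12]: (19.49+7.65)/2 × 6 = 81.42
  [12→12.5]: (7.65+7.03)/2 × 0.5 = 3.67
  Sum = 201.6825 mg/L·hr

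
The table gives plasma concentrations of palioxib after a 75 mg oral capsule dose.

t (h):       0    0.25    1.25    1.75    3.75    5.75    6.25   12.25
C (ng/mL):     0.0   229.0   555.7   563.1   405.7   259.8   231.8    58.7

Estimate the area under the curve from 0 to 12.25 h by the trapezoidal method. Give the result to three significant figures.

AUC = 3330 ng/mL·h

Trapezoidal AUC_0→12.25:
  [0→0.25]: (0.0+229.0)/2 × 0.25 = 28.625
  [0.25→1.25]: (229.0+555.7)/2 × 1 = 392.35
  [1.25→1.75]: (555.7+563.1)/2 × 0.5 = 279.7
  [1.75→3.75]: (563.1+405.7)/2 × 2 = 968.8
  [3.75→5.75]: (405.7+259.8)/2 × 2 = 665.5
  [5.75→6.25]: (259.8+231.8)/2 × 0.5 = 122.9
  [6.25→12.25]: (231.8+58.7)/2 × 6 = 871.5
  Sum = 3329.375 ng/mL·h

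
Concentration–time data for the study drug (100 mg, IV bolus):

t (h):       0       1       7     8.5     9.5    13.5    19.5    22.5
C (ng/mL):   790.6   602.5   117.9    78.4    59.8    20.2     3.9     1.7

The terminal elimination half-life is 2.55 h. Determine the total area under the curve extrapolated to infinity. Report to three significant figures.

Trapezoidal AUC_0→22.5:
  [0→1]: (790.6+602.5)/2 × 1 = 696.55
  [1→7]: (602.5+117.9)/2 × 6 = 2161.2
  [7→8.5]: (117.9+78.4)/2 × 1.5 = 147.225
  [8.5→9.5]: (78.4+59.8)/2 × 1 = 69.1
  [9.5→13.5]: (59.8+20.2)/2 × 4 = 160.0
  [13.5→19.5]: (20.2+3.9)/2 × 6 = 72.3
  [19.5→22.5]: (3.9+1.7)/2 × 3 = 8.4
  Sum = 3314.775 ng/mL·h
k_e = ln2 / t½ = 0.693147 / 2.55 = 0.2718 h^-1
Extrapolated tail: C_last / k_e = 1.7 / 0.2718 = 6.255
AUC_0→∞ = 3314.775 + 6.255 = 3321.03 ng/mL·h

AUC = 3320 ng/mL·h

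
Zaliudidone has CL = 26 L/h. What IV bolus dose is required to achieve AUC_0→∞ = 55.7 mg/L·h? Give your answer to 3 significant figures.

Dose = 1450 mg

Dose_iv = CL × AUC_0→∞
     = 26 × 55.7 = 1448.2 mg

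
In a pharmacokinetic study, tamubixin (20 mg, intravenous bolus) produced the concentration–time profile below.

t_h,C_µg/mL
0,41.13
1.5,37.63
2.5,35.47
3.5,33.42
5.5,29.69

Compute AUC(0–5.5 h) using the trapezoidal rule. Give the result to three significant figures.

Trapezoidal AUC_0→5.5:
  [0→1.5]: (41.13+37.63)/2 × 1.5 = 59.07
  [1.5→2.5]: (37.63+35.47)/2 × 1 = 36.55
  [2.5→3.5]: (35.47+33.42)/2 × 1 = 34.445
  [3.5→5.5]: (33.42+29.69)/2 × 2 = 63.11
  Sum = 193.175 µg/mL·h

AUC = 193 µg/mL·h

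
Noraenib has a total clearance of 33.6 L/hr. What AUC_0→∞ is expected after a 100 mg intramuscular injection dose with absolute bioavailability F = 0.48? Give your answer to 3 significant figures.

AUC = 1.43 mg/L·hr

AUC_0→∞ = F × Dose / CL
        = 0.48 × 100 / 33.6 = 1.42857 mg/L·hr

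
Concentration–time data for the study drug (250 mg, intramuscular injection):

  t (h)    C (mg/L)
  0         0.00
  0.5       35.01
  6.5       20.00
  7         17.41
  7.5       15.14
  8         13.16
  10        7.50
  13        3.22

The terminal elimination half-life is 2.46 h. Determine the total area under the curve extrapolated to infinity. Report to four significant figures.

AUC = 246.5 mg/L·h

Trapezoidal AUC_0→13:
  [0→0.5]: (0.00+35.01)/2 × 0.5 = 8.7525
  [0.5→6.5]: (35.01+20.00)/2 × 6 = 165.03
  [6.5→7]: (20.00+17.41)/2 × 0.5 = 9.3525
  [7→7.5]: (17.41+15.14)/2 × 0.5 = 8.1375
  [7.5→8]: (15.14+13.16)/2 × 0.5 = 7.075
  [8→10]: (13.16+7.50)/2 × 2 = 20.66
  [10→13]: (7.50+3.22)/2 × 3 = 16.08
  Sum = 235.0875 mg/L·h
k_e = ln2 / t½ = 0.693147 / 2.46 = 0.2818 h^-1
Extrapolated tail: C_last / k_e = 3.22 / 0.2818 = 11.427
AUC_0→∞ = 235.0875 + 11.427 = 246.5145 mg/L·h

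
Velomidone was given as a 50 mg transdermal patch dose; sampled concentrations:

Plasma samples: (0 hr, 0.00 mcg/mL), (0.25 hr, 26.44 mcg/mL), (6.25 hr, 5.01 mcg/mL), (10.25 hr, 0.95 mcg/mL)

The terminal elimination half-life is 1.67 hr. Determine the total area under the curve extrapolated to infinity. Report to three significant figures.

AUC = 112 mcg/mL·hr

Trapezoidal AUC_0→10.25:
  [0→0.25]: (0.00+26.44)/2 × 0.25 = 3.305
  [0.25→6.25]: (26.44+5.01)/2 × 6 = 94.35
  [6.25→10.25]: (5.01+0.95)/2 × 4 = 11.92
  Sum = 109.575 mcg/mL·hr
k_e = ln2 / t½ = 0.693147 / 1.67 = 0.4151 hr^-1
Extrapolated tail: C_last / k_e = 0.95 / 0.4151 = 2.289
AUC_0→∞ = 109.575 + 2.289 = 111.864 mcg/mL·hr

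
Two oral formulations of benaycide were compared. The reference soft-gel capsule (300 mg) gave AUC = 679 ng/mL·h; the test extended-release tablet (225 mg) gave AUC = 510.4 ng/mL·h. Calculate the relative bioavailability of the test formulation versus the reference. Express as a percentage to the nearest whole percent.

F_rel = 100%

F_rel = (AUC_test/D_test) / (AUC_ref/D_ref)
      = (510.4/225) / (679/300)
      = 2.26844 / 2.26333 = 1.0023 = 100.23%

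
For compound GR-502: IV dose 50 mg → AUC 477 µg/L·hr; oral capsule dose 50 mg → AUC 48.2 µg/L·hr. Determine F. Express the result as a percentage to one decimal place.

F = 10.1%

F = (AUC_ev / D_ev) / (AUC_iv / D_iv)
  = (48.2/50) / (477/50)
  = 0.964 / 9.54 = 0.1010
  = 10.10%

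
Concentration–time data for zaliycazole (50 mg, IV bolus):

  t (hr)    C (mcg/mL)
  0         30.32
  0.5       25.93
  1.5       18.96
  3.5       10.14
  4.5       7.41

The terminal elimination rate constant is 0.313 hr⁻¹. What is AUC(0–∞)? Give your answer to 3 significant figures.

AUC = 98.1 mcg/mL·hr

Trapezoidal AUC_0→4.5:
  [0→0.5]: (30.32+25.93)/2 × 0.5 = 14.0625
  [0.5→1.5]: (25.93+18.96)/2 × 1 = 22.445
  [1.5→3.5]: (18.96+10.14)/2 × 2 = 29.1
  [3.5→4.5]: (10.14+7.41)/2 × 1 = 8.775
  Sum = 74.3825 mcg/mL·hr
Extrapolated tail: C_last / k_e = 7.41 / 0.313 = 23.674
AUC_0→∞ = 74.3825 + 23.674 = 98.0565 mcg/mL·hr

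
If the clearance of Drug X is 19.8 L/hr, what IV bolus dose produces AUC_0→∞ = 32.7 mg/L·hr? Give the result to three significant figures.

Dose = 647 mg

Dose_iv = CL × AUC_0→∞
     = 19.8 × 32.7 = 647.46 mg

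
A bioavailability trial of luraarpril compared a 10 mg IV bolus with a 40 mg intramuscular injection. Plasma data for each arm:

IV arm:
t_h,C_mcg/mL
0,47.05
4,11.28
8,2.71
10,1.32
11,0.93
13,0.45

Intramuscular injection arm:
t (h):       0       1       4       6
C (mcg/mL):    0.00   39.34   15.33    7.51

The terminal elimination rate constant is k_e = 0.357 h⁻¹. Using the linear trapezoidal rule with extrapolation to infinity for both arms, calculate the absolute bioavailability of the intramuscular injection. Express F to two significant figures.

Trapezoidal AUC_0→13 (IV):
  [0→4]: (47.05+11.28)/2 × 4 = 116.66
  [4→8]: (11.28+2.71)/2 × 4 = 27.98
  [8→10]: (2.71+1.32)/2 × 2 = 4.03
  [10→11]: (1.32+0.93)/2 × 1 = 1.125
  [11→13]: (0.93+0.45)/2 × 2 = 1.38
  Sum = 151.175 mcg/mL·h
IV tail: 0.45/0.357 = 1.261; AUC_iv,0→∞ = 151.175 + 1.261 = 152.436 mcg/mL·h
Trapezoidal AUC_0→6 (intramuscular injection):
  [0→1]: (0.00+39.34)/2 × 1 = 19.67
  [1→4]: (39.34+15.33)/2 × 3 = 82.005
  [4→6]: (15.33+7.51)/2 × 2 = 22.84
  Sum = 124.515 mcg/mL·h
intramuscular injection tail: 7.51/0.357 = 21.036; AUC_ev,0→∞ = 124.515 + 21.036 = 145.551 mcg/mL·h
F = (AUC_ev/D_ev)/(AUC_iv/D_iv) = (145.551/40)/(152.436/10) = 3.638775/15.2436 = 0.2387

F = 0.24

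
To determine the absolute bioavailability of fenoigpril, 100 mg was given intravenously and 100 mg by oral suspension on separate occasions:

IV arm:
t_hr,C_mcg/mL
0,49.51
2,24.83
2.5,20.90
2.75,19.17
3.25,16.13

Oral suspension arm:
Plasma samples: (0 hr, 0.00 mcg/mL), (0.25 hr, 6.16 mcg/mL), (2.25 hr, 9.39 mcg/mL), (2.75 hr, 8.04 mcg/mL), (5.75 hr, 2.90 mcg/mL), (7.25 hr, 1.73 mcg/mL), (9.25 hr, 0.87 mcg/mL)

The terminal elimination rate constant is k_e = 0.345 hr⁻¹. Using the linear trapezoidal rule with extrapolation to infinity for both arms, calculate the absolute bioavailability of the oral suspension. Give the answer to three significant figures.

F = 0.312

Trapezoidal AUC_0→3.25 (IV):
  [0→2]: (49.51+24.83)/2 × 2 = 74.34
  [2→2.5]: (24.83+20.90)/2 × 0.5 = 11.4325
  [2.5→2.75]: (20.90+19.17)/2 × 0.25 = 5.00875
  [2.75→3.25]: (19.17+16.13)/2 × 0.5 = 8.825
  Sum = 99.60625 mcg/mL·hr
IV tail: 16.13/0.345 = 46.754; AUC_iv,0→∞ = 99.60625 + 46.754 = 146.36025 mcg/mL·hr
Trapezoidal AUC_0→9.25 (oral suspension):
  [0→0.25]: (0.00+6.16)/2 × 0.25 = 0.77
  [0.25→2.25]: (6.16+9.39)/2 × 2 = 15.55
  [2.25→2.75]: (9.39+8.04)/2 × 0.5 = 4.3575
  [2.75→5.75]: (8.04+2.90)/2 × 3 = 16.41
  [5.75→7.25]: (2.90+1.73)/2 × 1.5 = 3.4725
  [7.25→9.25]: (1.73+0.87)/2 × 2 = 2.6
  Sum = 43.16 mcg/mL·hr
oral suspension tail: 0.87/0.345 = 2.522; AUC_ev,0→∞ = 43.16 + 2.522 = 45.682 mcg/mL·hr
F = (AUC_ev/D_ev)/(AUC_iv/D_iv) = (45.682/100)/(146.36025/100) = 0.45682/1.4636025 = 0.3121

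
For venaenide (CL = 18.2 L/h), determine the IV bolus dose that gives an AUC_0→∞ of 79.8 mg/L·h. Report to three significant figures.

Dose_iv = CL × AUC_0→∞
     = 18.2 × 79.8 = 1452.36 mg

Dose = 1450 mg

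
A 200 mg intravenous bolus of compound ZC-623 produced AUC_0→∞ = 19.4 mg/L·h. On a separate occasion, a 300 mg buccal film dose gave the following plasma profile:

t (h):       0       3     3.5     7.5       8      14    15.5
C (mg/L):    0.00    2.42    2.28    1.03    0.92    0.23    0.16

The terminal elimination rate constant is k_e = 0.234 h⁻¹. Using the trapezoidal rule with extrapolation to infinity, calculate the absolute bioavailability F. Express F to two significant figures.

Trapezoidal AUC_0→15.5 (buccal film):
  [0→3]: (0.00+2.42)/2 × 3 = 3.63
  [3→3.5]: (2.42+2.28)/2 × 0.5 = 1.175
  [3.5→7.5]: (2.28+1.03)/2 × 4 = 6.62
  [7.5→8]: (1.03+0.92)/2 × 0.5 = 0.4875
  [8→14]: (0.92+0.23)/2 × 6 = 3.45
  [14→15.5]: (0.23+0.16)/2 × 1.5 = 0.2925
  Sum = 15.655 mg/L·h
Tail: C_last/k_e = 0.16/0.234 = 0.684
AUC_0→∞ (buccal film) = 15.655 + 0.684 = 16.339 mg/L·h
F = (AUC_ev/D_ev)/(AUC_iv/D_iv) = (16.339/300)/(19.4/200) = 0.0544633/0.097 = 0.5615

F = 0.56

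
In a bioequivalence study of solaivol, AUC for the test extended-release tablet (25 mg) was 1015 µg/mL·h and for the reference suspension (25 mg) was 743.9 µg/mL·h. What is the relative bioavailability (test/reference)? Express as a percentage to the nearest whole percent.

F_rel = 136%

F_rel = (AUC_test/D_test) / (AUC_ref/D_ref)
      = (1015/25) / (743.9/25)
      = 40.6 / 29.756 = 1.3644 = 136.44%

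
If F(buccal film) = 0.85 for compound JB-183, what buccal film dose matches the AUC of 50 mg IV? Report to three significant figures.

D_buccal = 58.8 mg

For equal systemic exposure: F × D_ev = D_iv
D_ev = D_iv / F = 50 / 0.85 = 58.8235 mg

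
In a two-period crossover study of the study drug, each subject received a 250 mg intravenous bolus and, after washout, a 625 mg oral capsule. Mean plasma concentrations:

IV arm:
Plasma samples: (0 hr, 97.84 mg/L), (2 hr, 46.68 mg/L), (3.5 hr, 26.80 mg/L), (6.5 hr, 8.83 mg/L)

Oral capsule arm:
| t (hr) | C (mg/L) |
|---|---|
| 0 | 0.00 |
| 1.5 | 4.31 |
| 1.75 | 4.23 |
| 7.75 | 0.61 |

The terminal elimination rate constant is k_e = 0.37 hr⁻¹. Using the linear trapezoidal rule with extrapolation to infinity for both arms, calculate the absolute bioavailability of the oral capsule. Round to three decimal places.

F = 0.030

Trapezoidal AUC_0→6.5 (IV):
  [0→2]: (97.84+46.68)/2 × 2 = 144.52
  [2→3.5]: (46.68+26.80)/2 × 1.5 = 55.11
  [3.5→6.5]: (26.80+8.83)/2 × 3 = 53.445
  Sum = 253.075 mg/L·hr
IV tail: 8.83/0.37 = 23.865; AUC_iv,0→∞ = 253.075 + 23.865 = 276.94 mg/L·hr
Trapezoidal AUC_0→7.75 (oral capsule):
  [0→1.5]: (0.00+4.31)/2 × 1.5 = 3.2325
  [1.5→1.75]: (4.31+4.23)/2 × 0.25 = 1.0675
  [1.75→7.75]: (4.23+0.61)/2 × 6 = 14.52
  Sum = 18.82 mg/L·hr
oral capsule tail: 0.61/0.37 = 1.649; AUC_ev,0→∞ = 18.82 + 1.649 = 20.469 mg/L·hr
F = (AUC_ev/D_ev)/(AUC_iv/D_iv) = (20.469/625)/(276.94/250) = 0.0327504/1.10776 = 0.0296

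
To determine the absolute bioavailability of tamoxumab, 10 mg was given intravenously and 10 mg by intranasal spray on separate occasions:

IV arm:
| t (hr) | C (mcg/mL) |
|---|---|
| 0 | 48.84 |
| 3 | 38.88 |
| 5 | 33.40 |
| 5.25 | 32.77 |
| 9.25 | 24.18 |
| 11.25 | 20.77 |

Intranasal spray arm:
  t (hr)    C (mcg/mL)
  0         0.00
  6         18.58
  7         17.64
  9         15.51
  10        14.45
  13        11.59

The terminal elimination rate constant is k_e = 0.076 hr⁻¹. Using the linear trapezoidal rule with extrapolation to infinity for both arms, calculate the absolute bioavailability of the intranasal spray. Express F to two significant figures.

Trapezoidal AUC_0→11.25 (IV):
  [0→3]: (48.84+38.88)/2 × 3 = 131.58
  [3→5]: (38.88+33.40)/2 × 2 = 72.28
  [5→5.25]: (33.40+32.77)/2 × 0.25 = 8.27125
  [5.25→9.25]: (32.77+24.18)/2 × 4 = 113.9
  [9.25→11.25]: (24.18+20.77)/2 × 2 = 44.95
  Sum = 370.98125 mcg/mL·hr
IV tail: 20.77/0.076 = 273.289; AUC_iv,0→∞ = 370.98125 + 273.289 = 644.27025 mcg/mL·hr
Trapezoidal AUC_0→13 (intranasal spray):
  [0→6]: (0.00+18.58)/2 × 6 = 55.74
  [6→7]: (18.58+17.64)/2 × 1 = 18.11
  [7→9]: (17.64+15.51)/2 × 2 = 33.15
  [9→10]: (15.51+14.45)/2 × 1 = 14.98
  [10→13]: (14.45+11.59)/2 × 3 = 39.06
  Sum = 161.04 mcg/mL·hr
intranasal spray tail: 11.59/0.076 = 152.500; AUC_ev,0→∞ = 161.04 + 152.500 = 313.54 mcg/mL·hr
F = (AUC_ev/D_ev)/(AUC_iv/D_iv) = (313.54/10)/(644.27025/10) = 31.354/64.427025 = 0.4867

F = 0.49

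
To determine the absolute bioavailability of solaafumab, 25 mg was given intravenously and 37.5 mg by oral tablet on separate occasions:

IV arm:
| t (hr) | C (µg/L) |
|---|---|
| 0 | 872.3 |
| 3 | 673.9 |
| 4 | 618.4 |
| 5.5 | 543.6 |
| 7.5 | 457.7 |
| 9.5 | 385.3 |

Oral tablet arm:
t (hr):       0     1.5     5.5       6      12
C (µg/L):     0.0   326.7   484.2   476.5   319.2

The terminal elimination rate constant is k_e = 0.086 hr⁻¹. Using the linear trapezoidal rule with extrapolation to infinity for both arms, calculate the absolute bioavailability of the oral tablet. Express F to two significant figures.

F = 0.54

Trapezoidal AUC_0→9.5 (IV):
  [0→3]: (872.3+673.9)/2 × 3 = 2319.3
  [3→4]: (673.9+618.4)/2 × 1 = 646.15
  [4→5.5]: (618.4+543.6)/2 × 1.5 = 871.5
  [5.5→7.5]: (543.6+457.7)/2 × 2 = 1001.3
  [7.5→9.5]: (457.7+385.3)/2 × 2 = 843.0
  Sum = 5681.25 µg/L·hr
IV tail: 385.3/0.086 = 4480.233; AUC_iv,0→∞ = 5681.25 + 4480.233 = 10161.483 µg/L·hr
Trapezoidal AUC_0→12 (oral tablet):
  [0→1.5]: (0.0+326.7)/2 × 1.5 = 245.025
  [1.5→5.5]: (326.7+484.2)/2 × 4 = 1621.8
  [5.5→6]: (484.2+476.5)/2 × 0.5 = 240.175
  [6→12]: (476.5+319.2)/2 × 6 = 2387.1
  Sum = 4494.1 µg/L·hr
oral tablet tail: 319.2/0.086 = 3711.628; AUC_ev,0→∞ = 4494.1 + 3711.628 = 8205.728 µg/L·hr
F = (AUC_ev/D_ev)/(AUC_iv/D_iv) = (8205.728/37.5)/(10161.483/25) = 218.819/406.45932 = 0.5384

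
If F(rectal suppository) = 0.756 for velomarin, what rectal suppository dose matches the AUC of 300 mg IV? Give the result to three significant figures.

D_rectal = 397 mg

For equal systemic exposure: F × D_ev = D_iv
D_ev = D_iv / F = 300 / 0.756 = 396.825 mg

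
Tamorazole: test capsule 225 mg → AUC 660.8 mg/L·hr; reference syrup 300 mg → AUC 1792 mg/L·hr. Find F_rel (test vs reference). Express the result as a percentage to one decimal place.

F_rel = 49.2%

F_rel = (AUC_test/D_test) / (AUC_ref/D_ref)
      = (660.8/225) / (1792/300)
      = 2.93689 / 5.97333 = 0.4917 = 49.17%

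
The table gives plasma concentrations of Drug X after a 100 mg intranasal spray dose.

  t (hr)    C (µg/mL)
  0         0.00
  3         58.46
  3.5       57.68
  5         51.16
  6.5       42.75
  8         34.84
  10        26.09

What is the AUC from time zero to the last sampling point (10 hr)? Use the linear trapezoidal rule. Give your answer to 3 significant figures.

Trapezoidal AUC_0→10:
  [0→3]: (0.00+58.46)/2 × 3 = 87.69
  [3→3.5]: (58.46+57.68)/2 × 0.5 = 29.035
  [3.5→5]: (57.68+51.16)/2 × 1.5 = 81.63
  [5→6.5]: (51.16+42.75)/2 × 1.5 = 70.4325
  [6.5→8]: (42.75+34.84)/2 × 1.5 = 58.1925
  [8→10]: (34.84+26.09)/2 × 2 = 60.93
  Sum = 387.91 µg/mL·hr

AUC = 388 µg/mL·hr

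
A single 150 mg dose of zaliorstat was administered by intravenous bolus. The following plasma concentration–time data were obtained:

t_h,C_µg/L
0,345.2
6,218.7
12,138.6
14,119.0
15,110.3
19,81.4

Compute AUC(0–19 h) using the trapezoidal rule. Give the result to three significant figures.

AUC = 3520 µg/L·h

Trapezoidal AUC_0→19:
  [0→6]: (345.2+218.7)/2 × 6 = 1691.7
  [6→12]: (218.7+138.6)/2 × 6 = 1071.9
  [12→14]: (138.6+119.0)/2 × 2 = 257.6
  [14→15]: (119.0+110.3)/2 × 1 = 114.65
  [15→19]: (110.3+81.4)/2 × 4 = 383.4
  Sum = 3519.25 µg/L·h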